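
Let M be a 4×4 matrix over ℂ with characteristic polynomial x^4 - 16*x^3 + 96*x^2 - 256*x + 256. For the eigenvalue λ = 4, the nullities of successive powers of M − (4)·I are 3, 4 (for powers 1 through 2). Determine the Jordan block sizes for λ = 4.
Block sizes for λ = 4: [2, 1, 1]

From the dimensions of kernels of powers, the number of Jordan blocks of size at least j is d_j − d_{j−1} where d_j = dim ker(N^j) (with d_0 = 0). Computing the differences gives [3, 1].
The number of blocks of size exactly k is (#blocks of size ≥ k) − (#blocks of size ≥ k + 1), so the partition is: 2 block(s) of size 1, 1 block(s) of size 2.
In nonincreasing order the block sizes are [2, 1, 1].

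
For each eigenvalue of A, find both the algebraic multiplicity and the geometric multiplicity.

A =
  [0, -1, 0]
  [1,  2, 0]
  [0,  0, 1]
λ = 1: alg = 3, geom = 2

Step 1 — factor the characteristic polynomial to read off the algebraic multiplicities:
  χ_A(x) = (x - 1)^3

Step 2 — compute geometric multiplicities via the rank-nullity identity g(λ) = n − rank(A − λI):
  rank(A − (1)·I) = 1, so dim ker(A − (1)·I) = n − 1 = 2

Summary:
  λ = 1: algebraic multiplicity = 3, geometric multiplicity = 2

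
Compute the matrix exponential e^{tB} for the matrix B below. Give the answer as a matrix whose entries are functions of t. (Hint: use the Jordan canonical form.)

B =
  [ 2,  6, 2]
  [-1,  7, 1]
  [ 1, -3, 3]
e^{tB} =
  [-2*t*exp(4*t) + exp(4*t), 6*t*exp(4*t), 2*t*exp(4*t)]
  [-t*exp(4*t), 3*t*exp(4*t) + exp(4*t), t*exp(4*t)]
  [t*exp(4*t), -3*t*exp(4*t), -t*exp(4*t) + exp(4*t)]

Strategy: write B = P · J · P⁻¹ where J is a Jordan canonical form, so e^{tB} = P · e^{tJ} · P⁻¹, and e^{tJ} can be computed block-by-block.

B has Jordan form
J =
  [4, 1, 0]
  [0, 4, 0]
  [0, 0, 4]
(up to reordering of blocks).

Per-block formulas:
  For a 1×1 block at λ = 4: exp(t · [4]) = [e^(4t)].
  For a 2×2 Jordan block J_2(4): exp(t · J_2(4)) = e^(4t)·(I + t·N), where N is the 2×2 nilpotent shift.

After assembling e^{tJ} and conjugating by P, we get:

e^{tB} =
  [-2*t*exp(4*t) + exp(4*t), 6*t*exp(4*t), 2*t*exp(4*t)]
  [-t*exp(4*t), 3*t*exp(4*t) + exp(4*t), t*exp(4*t)]
  [t*exp(4*t), -3*t*exp(4*t), -t*exp(4*t) + exp(4*t)]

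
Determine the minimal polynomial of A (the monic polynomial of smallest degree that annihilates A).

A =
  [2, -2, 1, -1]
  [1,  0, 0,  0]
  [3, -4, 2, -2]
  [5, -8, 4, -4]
x^3

The characteristic polynomial is χ_A(x) = x^4, so the eigenvalues are known. The minimal polynomial is
  m_A(x) = Π_λ (x − λ)^{k_λ}
where k_λ is the size of the *largest* Jordan block for λ (equivalently, the smallest k with (A − λI)^k v = 0 for every generalised eigenvector v of λ).

  λ = 0: largest Jordan block has size 3, contributing (x − 0)^3

So m_A(x) = x^3 = x^3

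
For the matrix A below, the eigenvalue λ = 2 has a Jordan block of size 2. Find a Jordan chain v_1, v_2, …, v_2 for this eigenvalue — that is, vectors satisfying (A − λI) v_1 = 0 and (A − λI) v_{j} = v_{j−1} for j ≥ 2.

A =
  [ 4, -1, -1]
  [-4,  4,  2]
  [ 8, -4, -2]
A Jordan chain for λ = 2 of length 2:
v_1 = (2, -4, 8)ᵀ
v_2 = (1, 0, 0)ᵀ

Let N = A − (2)·I. We want v_2 with N^2 v_2 = 0 but N^1 v_2 ≠ 0; then v_{j-1} := N · v_j for j = 2, …, 2.

Pick v_2 = (1, 0, 0)ᵀ.
Then v_1 = N · v_2 = (2, -4, 8)ᵀ.

Sanity check: (A − (2)·I) v_1 = (0, 0, 0)ᵀ = 0. ✓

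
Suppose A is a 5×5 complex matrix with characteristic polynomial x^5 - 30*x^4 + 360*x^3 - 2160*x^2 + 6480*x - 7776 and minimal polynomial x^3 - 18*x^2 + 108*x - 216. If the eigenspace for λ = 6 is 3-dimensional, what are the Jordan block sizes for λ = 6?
Block sizes for λ = 6: [3, 1, 1]

Step 1 — from the characteristic polynomial, algebraic multiplicity of λ = 6 is 5. From dim ker(A − (6)·I) = 3, there are exactly 3 Jordan blocks for λ = 6.
Step 2 — from the minimal polynomial, the factor (x − 6)^3 tells us the largest block for λ = 6 has size 3.
Step 3 — with total size 5, 3 blocks, and largest block 3, the block sizes (in nonincreasing order) are [3, 1, 1].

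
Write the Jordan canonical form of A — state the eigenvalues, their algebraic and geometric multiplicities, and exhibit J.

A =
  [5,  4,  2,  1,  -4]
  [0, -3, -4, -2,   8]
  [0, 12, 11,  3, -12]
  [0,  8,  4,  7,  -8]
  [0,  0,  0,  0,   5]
J_2(5) ⊕ J_1(5) ⊕ J_1(5) ⊕ J_1(5)

The characteristic polynomial is
  det(x·I − A) = x^5 - 25*x^4 + 250*x^3 - 1250*x^2 + 3125*x - 3125 = (x - 5)^5

Eigenvalues and multiplicities (the geometric multiplicity of λ is n − rank(A − λI), which equals the number of Jordan blocks for λ):
  λ = 5: algebraic multiplicity = 5, geometric multiplicity = 4

Determining the block sizes for each eigenvalue:
  λ = 5: 4 blocks summing to 5 forces exactly one block of size 2 and the rest size 1 → block sizes [2, 1, 1, 1]

Assembling the blocks gives a Jordan form
J =
  [5, 1, 0, 0, 0]
  [0, 5, 0, 0, 0]
  [0, 0, 5, 0, 0]
  [0, 0, 0, 5, 0]
  [0, 0, 0, 0, 5]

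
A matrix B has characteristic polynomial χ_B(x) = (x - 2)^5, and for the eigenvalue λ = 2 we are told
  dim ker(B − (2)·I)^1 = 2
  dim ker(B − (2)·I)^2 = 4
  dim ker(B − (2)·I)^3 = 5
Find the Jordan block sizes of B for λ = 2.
Block sizes for λ = 2: [3, 2]

From the dimensions of kernels of powers, the number of Jordan blocks of size at least j is d_j − d_{j−1} where d_j = dim ker(N^j) (with d_0 = 0). Computing the differences gives [2, 2, 1].
The number of blocks of size exactly k is (#blocks of size ≥ k) − (#blocks of size ≥ k + 1), so the partition is: 1 block(s) of size 2, 1 block(s) of size 3.
In nonincreasing order the block sizes are [3, 2].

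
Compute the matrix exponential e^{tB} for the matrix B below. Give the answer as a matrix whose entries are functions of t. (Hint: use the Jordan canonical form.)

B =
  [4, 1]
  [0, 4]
e^{tB} =
  [exp(4*t), t*exp(4*t)]
  [0, exp(4*t)]

Strategy: write B = P · J · P⁻¹ where J is a Jordan canonical form, so e^{tB} = P · e^{tJ} · P⁻¹, and e^{tJ} can be computed block-by-block.

B has Jordan form
J =
  [4, 1]
  [0, 4]
(up to reordering of blocks).

Per-block formulas:
  For a 2×2 Jordan block J_2(4): exp(t · J_2(4)) = e^(4t)·(I + t·N), where N is the 2×2 nilpotent shift.

After assembling e^{tJ} and conjugating by P, we get:

e^{tB} =
  [exp(4*t), t*exp(4*t)]
  [0, exp(4*t)]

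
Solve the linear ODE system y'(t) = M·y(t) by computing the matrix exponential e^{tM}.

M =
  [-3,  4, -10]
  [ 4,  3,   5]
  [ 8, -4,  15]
e^{tM} =
  [-8*t*exp(5*t) + exp(5*t), 4*t*exp(5*t), -10*t*exp(5*t)]
  [4*t*exp(5*t), -2*t*exp(5*t) + exp(5*t), 5*t*exp(5*t)]
  [8*t*exp(5*t), -4*t*exp(5*t), 10*t*exp(5*t) + exp(5*t)]

Strategy: write M = P · J · P⁻¹ where J is a Jordan canonical form, so e^{tM} = P · e^{tJ} · P⁻¹, and e^{tJ} can be computed block-by-block.

M has Jordan form
J =
  [5, 1, 0]
  [0, 5, 0]
  [0, 0, 5]
(up to reordering of blocks).

Per-block formulas:
  For a 2×2 Jordan block J_2(5): exp(t · J_2(5)) = e^(5t)·(I + t·N), where N is the 2×2 nilpotent shift.
  For a 1×1 block at λ = 5: exp(t · [5]) = [e^(5t)].

After assembling e^{tJ} and conjugating by P, we get:

e^{tM} =
  [-8*t*exp(5*t) + exp(5*t), 4*t*exp(5*t), -10*t*exp(5*t)]
  [4*t*exp(5*t), -2*t*exp(5*t) + exp(5*t), 5*t*exp(5*t)]
  [8*t*exp(5*t), -4*t*exp(5*t), 10*t*exp(5*t) + exp(5*t)]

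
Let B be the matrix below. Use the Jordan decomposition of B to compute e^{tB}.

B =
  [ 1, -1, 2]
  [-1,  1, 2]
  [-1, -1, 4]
e^{tB} =
  [-t*exp(2*t) + exp(2*t), -t*exp(2*t), 2*t*exp(2*t)]
  [-t*exp(2*t), -t*exp(2*t) + exp(2*t), 2*t*exp(2*t)]
  [-t*exp(2*t), -t*exp(2*t), 2*t*exp(2*t) + exp(2*t)]

Strategy: write B = P · J · P⁻¹ where J is a Jordan canonical form, so e^{tB} = P · e^{tJ} · P⁻¹, and e^{tJ} can be computed block-by-block.

B has Jordan form
J =
  [2, 1, 0]
  [0, 2, 0]
  [0, 0, 2]
(up to reordering of blocks).

Per-block formulas:
  For a 2×2 Jordan block J_2(2): exp(t · J_2(2)) = e^(2t)·(I + t·N), where N is the 2×2 nilpotent shift.
  For a 1×1 block at λ = 2: exp(t · [2]) = [e^(2t)].

After assembling e^{tJ} and conjugating by P, we get:

e^{tB} =
  [-t*exp(2*t) + exp(2*t), -t*exp(2*t), 2*t*exp(2*t)]
  [-t*exp(2*t), -t*exp(2*t) + exp(2*t), 2*t*exp(2*t)]
  [-t*exp(2*t), -t*exp(2*t), 2*t*exp(2*t) + exp(2*t)]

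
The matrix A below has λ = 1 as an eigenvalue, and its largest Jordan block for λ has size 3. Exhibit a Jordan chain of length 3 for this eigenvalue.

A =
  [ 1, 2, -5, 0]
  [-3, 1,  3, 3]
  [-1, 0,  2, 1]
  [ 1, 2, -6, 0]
A Jordan chain for λ = 1 of length 3:
v_1 = (-1, 0, 0, -1)ᵀ
v_2 = (0, -3, -1, 1)ᵀ
v_3 = (1, 0, 0, 0)ᵀ

Let N = A − (1)·I. We want v_3 with N^3 v_3 = 0 but N^2 v_3 ≠ 0; then v_{j-1} := N · v_j for j = 3, …, 2.

Pick v_3 = (1, 0, 0, 0)ᵀ.
Then v_2 = N · v_3 = (0, -3, -1, 1)ᵀ.
Then v_1 = N · v_2 = (-1, 0, 0, -1)ᵀ.

Sanity check: (A − (1)·I) v_1 = (0, 0, 0, 0)ᵀ = 0. ✓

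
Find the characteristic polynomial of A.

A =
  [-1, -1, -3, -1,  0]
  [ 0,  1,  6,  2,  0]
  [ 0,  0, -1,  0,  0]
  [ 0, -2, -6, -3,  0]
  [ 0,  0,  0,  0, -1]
x^5 + 5*x^4 + 10*x^3 + 10*x^2 + 5*x + 1

Expanding det(x·I − A) (e.g. by cofactor expansion or by noting that A is similar to its Jordan form J, which has the same characteristic polynomial as A) gives
  χ_A(x) = x^5 + 5*x^4 + 10*x^3 + 10*x^2 + 5*x + 1
which factors as (x + 1)^5. The eigenvalues (with algebraic multiplicities) are λ = -1 with multiplicity 5.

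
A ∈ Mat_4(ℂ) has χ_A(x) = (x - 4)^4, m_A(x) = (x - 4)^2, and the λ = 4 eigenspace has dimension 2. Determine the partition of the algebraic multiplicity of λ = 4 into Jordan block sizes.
Block sizes for λ = 4: [2, 2]

Step 1 — from the characteristic polynomial, algebraic multiplicity of λ = 4 is 4. From dim ker(A − (4)·I) = 2, there are exactly 2 Jordan blocks for λ = 4.
Step 2 — from the minimal polynomial, the factor (x − 4)^2 tells us the largest block for λ = 4 has size 2.
Step 3 — with total size 4, 2 blocks, and largest block 2, the block sizes (in nonincreasing order) are [2, 2].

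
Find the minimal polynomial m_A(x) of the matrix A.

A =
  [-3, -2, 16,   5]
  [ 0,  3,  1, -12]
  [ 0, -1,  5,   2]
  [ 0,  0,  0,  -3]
x^4 - 2*x^3 - 23*x^2 + 24*x + 144

The characteristic polynomial is χ_A(x) = (x - 4)^2*(x + 3)^2, so the eigenvalues are known. The minimal polynomial is
  m_A(x) = Π_λ (x − λ)^{k_λ}
where k_λ is the size of the *largest* Jordan block for λ (equivalently, the smallest k with (A − λI)^k v = 0 for every generalised eigenvector v of λ).

  λ = -3: largest Jordan block has size 2, contributing (x + 3)^2
  λ = 4: largest Jordan block has size 2, contributing (x − 4)^2

So m_A(x) = (x - 4)^2*(x + 3)^2 = x^4 - 2*x^3 - 23*x^2 + 24*x + 144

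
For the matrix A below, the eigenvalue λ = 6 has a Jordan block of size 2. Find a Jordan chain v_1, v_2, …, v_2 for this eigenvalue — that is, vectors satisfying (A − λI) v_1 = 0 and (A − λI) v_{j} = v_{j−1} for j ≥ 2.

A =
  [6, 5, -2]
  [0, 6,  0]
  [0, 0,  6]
A Jordan chain for λ = 6 of length 2:
v_1 = (5, 0, 0)ᵀ
v_2 = (0, 1, 0)ᵀ

Let N = A − (6)·I. We want v_2 with N^2 v_2 = 0 but N^1 v_2 ≠ 0; then v_{j-1} := N · v_j for j = 2, …, 2.

Pick v_2 = (0, 1, 0)ᵀ.
Then v_1 = N · v_2 = (5, 0, 0)ᵀ.

Sanity check: (A − (6)·I) v_1 = (0, 0, 0)ᵀ = 0. ✓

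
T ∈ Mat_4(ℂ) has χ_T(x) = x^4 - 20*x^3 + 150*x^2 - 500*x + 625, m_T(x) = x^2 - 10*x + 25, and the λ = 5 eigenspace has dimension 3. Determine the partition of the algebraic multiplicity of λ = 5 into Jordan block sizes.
Block sizes for λ = 5: [2, 1, 1]

Step 1 — from the characteristic polynomial, algebraic multiplicity of λ = 5 is 4. From dim ker(T − (5)·I) = 3, there are exactly 3 Jordan blocks for λ = 5.
Step 2 — from the minimal polynomial, the factor (x − 5)^2 tells us the largest block for λ = 5 has size 2.
Step 3 — with total size 4, 3 blocks, and largest block 2, the block sizes (in nonincreasing order) are [2, 1, 1].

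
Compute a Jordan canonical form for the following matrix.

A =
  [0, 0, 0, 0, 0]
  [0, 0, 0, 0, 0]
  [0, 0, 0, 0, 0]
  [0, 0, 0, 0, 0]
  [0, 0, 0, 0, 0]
J_1(0) ⊕ J_1(0) ⊕ J_1(0) ⊕ J_1(0) ⊕ J_1(0)

The characteristic polynomial is
  det(x·I − A) = x^5

Eigenvalues and multiplicities (the geometric multiplicity of λ is n − rank(A − λI), which equals the number of Jordan blocks for λ):
  λ = 0: algebraic multiplicity = 5, geometric multiplicity = 5

Determining the block sizes for each eigenvalue:
  λ = 0: gm = am = 5, so every block has size 1 → block sizes [1, 1, 1, 1, 1]

Assembling the blocks gives a Jordan form
J =
  [0, 0, 0, 0, 0]
  [0, 0, 0, 0, 0]
  [0, 0, 0, 0, 0]
  [0, 0, 0, 0, 0]
  [0, 0, 0, 0, 0]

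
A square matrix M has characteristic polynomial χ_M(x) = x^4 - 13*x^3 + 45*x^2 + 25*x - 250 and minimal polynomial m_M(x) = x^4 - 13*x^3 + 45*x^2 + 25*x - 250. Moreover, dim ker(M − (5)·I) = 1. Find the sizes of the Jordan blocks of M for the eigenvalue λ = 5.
Block sizes for λ = 5: [3]

Step 1 — from the characteristic polynomial, algebraic multiplicity of λ = 5 is 3. From dim ker(M − (5)·I) = 1, there are exactly 1 Jordan blocks for λ = 5.
Step 2 — from the minimal polynomial, the factor (x − 5)^3 tells us the largest block for λ = 5 has size 3.
Step 3 — with total size 3, 1 blocks, and largest block 3, the block sizes (in nonincreasing order) are [3].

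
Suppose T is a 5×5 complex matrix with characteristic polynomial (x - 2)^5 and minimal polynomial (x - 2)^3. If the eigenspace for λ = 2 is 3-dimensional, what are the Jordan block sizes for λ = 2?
Block sizes for λ = 2: [3, 1, 1]

Step 1 — from the characteristic polynomial, algebraic multiplicity of λ = 2 is 5. From dim ker(T − (2)·I) = 3, there are exactly 3 Jordan blocks for λ = 2.
Step 2 — from the minimal polynomial, the factor (x − 2)^3 tells us the largest block for λ = 2 has size 3.
Step 3 — with total size 5, 3 blocks, and largest block 3, the block sizes (in nonincreasing order) are [3, 1, 1].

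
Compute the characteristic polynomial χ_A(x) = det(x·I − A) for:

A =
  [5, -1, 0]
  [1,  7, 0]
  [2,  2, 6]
x^3 - 18*x^2 + 108*x - 216

Expanding det(x·I − A) (e.g. by cofactor expansion or by noting that A is similar to its Jordan form J, which has the same characteristic polynomial as A) gives
  χ_A(x) = x^3 - 18*x^2 + 108*x - 216
which factors as (x - 6)^3. The eigenvalues (with algebraic multiplicities) are λ = 6 with multiplicity 3.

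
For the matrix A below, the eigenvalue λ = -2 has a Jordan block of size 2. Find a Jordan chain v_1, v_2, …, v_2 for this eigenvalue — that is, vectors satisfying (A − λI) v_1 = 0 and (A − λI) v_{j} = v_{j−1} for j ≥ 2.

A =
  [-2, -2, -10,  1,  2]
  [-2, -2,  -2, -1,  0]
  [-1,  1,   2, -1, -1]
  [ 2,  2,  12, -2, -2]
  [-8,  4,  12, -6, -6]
A Jordan chain for λ = -2 of length 2:
v_1 = (0, -2, -1, 2, -8)ᵀ
v_2 = (1, 0, 0, 0, 0)ᵀ

Let N = A − (-2)·I. We want v_2 with N^2 v_2 = 0 but N^1 v_2 ≠ 0; then v_{j-1} := N · v_j for j = 2, …, 2.

Pick v_2 = (1, 0, 0, 0, 0)ᵀ.
Then v_1 = N · v_2 = (0, -2, -1, 2, -8)ᵀ.

Sanity check: (A − (-2)·I) v_1 = (0, 0, 0, 0, 0)ᵀ = 0. ✓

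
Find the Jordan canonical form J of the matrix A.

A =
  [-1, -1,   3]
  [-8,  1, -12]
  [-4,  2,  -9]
J_2(-3) ⊕ J_1(-3)

The characteristic polynomial is
  det(x·I − A) = x^3 + 9*x^2 + 27*x + 27 = (x + 3)^3

Eigenvalues and multiplicities (the geometric multiplicity of λ is n − rank(A − λI), which equals the number of Jordan blocks for λ):
  λ = -3: algebraic multiplicity = 3, geometric multiplicity = 2

Determining the block sizes for each eigenvalue:
  λ = -3: 2 blocks summing to 3 forces exactly one block of size 2 and the rest size 1 → block sizes [2, 1]

Assembling the blocks gives a Jordan form
J =
  [-3,  1,  0]
  [ 0, -3,  0]
  [ 0,  0, -3]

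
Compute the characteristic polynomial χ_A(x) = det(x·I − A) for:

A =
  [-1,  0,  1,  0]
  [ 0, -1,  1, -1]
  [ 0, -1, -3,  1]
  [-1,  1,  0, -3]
x^4 + 8*x^3 + 24*x^2 + 32*x + 16

Expanding det(x·I − A) (e.g. by cofactor expansion or by noting that A is similar to its Jordan form J, which has the same characteristic polynomial as A) gives
  χ_A(x) = x^4 + 8*x^3 + 24*x^2 + 32*x + 16
which factors as (x + 2)^4. The eigenvalues (with algebraic multiplicities) are λ = -2 with multiplicity 4.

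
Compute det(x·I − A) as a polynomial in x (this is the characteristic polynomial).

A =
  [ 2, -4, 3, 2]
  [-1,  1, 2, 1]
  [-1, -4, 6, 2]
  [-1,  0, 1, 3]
x^4 - 12*x^3 + 54*x^2 - 108*x + 81

Expanding det(x·I − A) (e.g. by cofactor expansion or by noting that A is similar to its Jordan form J, which has the same characteristic polynomial as A) gives
  χ_A(x) = x^4 - 12*x^3 + 54*x^2 - 108*x + 81
which factors as (x - 3)^4. The eigenvalues (with algebraic multiplicities) are λ = 3 with multiplicity 4.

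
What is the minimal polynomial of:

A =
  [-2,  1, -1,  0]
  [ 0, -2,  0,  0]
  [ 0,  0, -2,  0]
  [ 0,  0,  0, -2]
x^2 + 4*x + 4

The characteristic polynomial is χ_A(x) = (x + 2)^4, so the eigenvalues are known. The minimal polynomial is
  m_A(x) = Π_λ (x − λ)^{k_λ}
where k_λ is the size of the *largest* Jordan block for λ (equivalently, the smallest k with (A − λI)^k v = 0 for every generalised eigenvector v of λ).

  λ = -2: largest Jordan block has size 2, contributing (x + 2)^2

So m_A(x) = (x + 2)^2 = x^2 + 4*x + 4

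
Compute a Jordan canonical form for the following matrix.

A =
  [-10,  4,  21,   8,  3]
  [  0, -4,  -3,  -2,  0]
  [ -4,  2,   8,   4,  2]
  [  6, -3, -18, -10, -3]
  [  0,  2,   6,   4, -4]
J_3(-4) ⊕ J_2(-4)

The characteristic polynomial is
  det(x·I − A) = x^5 + 20*x^4 + 160*x^3 + 640*x^2 + 1280*x + 1024 = (x + 4)^5

Eigenvalues and multiplicities (the geometric multiplicity of λ is n − rank(A − λI), which equals the number of Jordan blocks for λ):
  λ = -4: algebraic multiplicity = 5, geometric multiplicity = 2

Determining the block sizes for each eigenvalue:
  λ = -4: with am = 5 and gm = 2, the partition is not yet determined (e.g. several partitions of 5 into 2 parts exist). Let N = A − (-4)·I. Computing rank(N^1) = 3, rank(N^2) = 1, rank(N^3) = 0; the number of blocks of size ≥ j is rank(N^{j−1}) − rank(N^j), giving [2, 2, 1]. So we have 1 block(s) of size 3, 1 block(s) of size 2 → block sizes [3, 2]

Assembling the blocks gives a Jordan form
J =
  [-4,  1,  0,  0,  0]
  [ 0, -4,  1,  0,  0]
  [ 0,  0, -4,  0,  0]
  [ 0,  0,  0, -4,  1]
  [ 0,  0,  0,  0, -4]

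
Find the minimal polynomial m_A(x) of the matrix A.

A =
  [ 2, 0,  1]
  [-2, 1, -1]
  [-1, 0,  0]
x^3 - 3*x^2 + 3*x - 1

The characteristic polynomial is χ_A(x) = (x - 1)^3, so the eigenvalues are known. The minimal polynomial is
  m_A(x) = Π_λ (x − λ)^{k_λ}
where k_λ is the size of the *largest* Jordan block for λ (equivalently, the smallest k with (A − λI)^k v = 0 for every generalised eigenvector v of λ).

  λ = 1: largest Jordan block has size 3, contributing (x − 1)^3

So m_A(x) = (x - 1)^3 = x^3 - 3*x^2 + 3*x - 1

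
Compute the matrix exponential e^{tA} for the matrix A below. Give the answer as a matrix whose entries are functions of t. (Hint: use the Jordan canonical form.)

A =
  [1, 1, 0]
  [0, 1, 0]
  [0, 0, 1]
e^{tA} =
  [exp(t), t*exp(t), 0]
  [0, exp(t), 0]
  [0, 0, exp(t)]

Strategy: write A = P · J · P⁻¹ where J is a Jordan canonical form, so e^{tA} = P · e^{tJ} · P⁻¹, and e^{tJ} can be computed block-by-block.

A has Jordan form
J =
  [1, 1, 0]
  [0, 1, 0]
  [0, 0, 1]
(up to reordering of blocks).

Per-block formulas:
  For a 1×1 block at λ = 1: exp(t · [1]) = [e^(1t)].
  For a 2×2 Jordan block J_2(1): exp(t · J_2(1)) = e^(1t)·(I + t·N), where N is the 2×2 nilpotent shift.

After assembling e^{tJ} and conjugating by P, we get:

e^{tA} =
  [exp(t), t*exp(t), 0]
  [0, exp(t), 0]
  [0, 0, exp(t)]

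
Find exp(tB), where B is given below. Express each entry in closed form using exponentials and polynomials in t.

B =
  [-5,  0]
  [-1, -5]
e^{tB} =
  [exp(-5*t), 0]
  [-t*exp(-5*t), exp(-5*t)]

Strategy: write B = P · J · P⁻¹ where J is a Jordan canonical form, so e^{tB} = P · e^{tJ} · P⁻¹, and e^{tJ} can be computed block-by-block.

B has Jordan form
J =
  [-5,  1]
  [ 0, -5]
(up to reordering of blocks).

Per-block formulas:
  For a 2×2 Jordan block J_2(-5): exp(t · J_2(-5)) = e^(-5t)·(I + t·N), where N is the 2×2 nilpotent shift.

After assembling e^{tJ} and conjugating by P, we get:

e^{tB} =
  [exp(-5*t), 0]
  [-t*exp(-5*t), exp(-5*t)]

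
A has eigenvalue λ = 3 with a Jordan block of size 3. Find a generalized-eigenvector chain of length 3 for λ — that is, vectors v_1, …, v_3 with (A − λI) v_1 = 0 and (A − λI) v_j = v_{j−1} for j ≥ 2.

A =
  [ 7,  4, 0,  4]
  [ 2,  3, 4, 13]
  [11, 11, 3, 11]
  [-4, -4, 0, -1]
A Jordan chain for λ = 3 of length 3:
v_1 = (8, 0, 22, -8)ᵀ
v_2 = (4, 2, 11, -4)ᵀ
v_3 = (1, 0, 0, 0)ᵀ

Let N = A − (3)·I. We want v_3 with N^3 v_3 = 0 but N^2 v_3 ≠ 0; then v_{j-1} := N · v_j for j = 3, …, 2.

Pick v_3 = (1, 0, 0, 0)ᵀ.
Then v_2 = N · v_3 = (4, 2, 11, -4)ᵀ.
Then v_1 = N · v_2 = (8, 0, 22, -8)ᵀ.

Sanity check: (A − (3)·I) v_1 = (0, 0, 0, 0)ᵀ = 0. ✓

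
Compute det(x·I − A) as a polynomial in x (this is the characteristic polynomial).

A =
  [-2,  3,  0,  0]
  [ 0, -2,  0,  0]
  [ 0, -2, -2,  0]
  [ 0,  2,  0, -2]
x^4 + 8*x^3 + 24*x^2 + 32*x + 16

Expanding det(x·I − A) (e.g. by cofactor expansion or by noting that A is similar to its Jordan form J, which has the same characteristic polynomial as A) gives
  χ_A(x) = x^4 + 8*x^3 + 24*x^2 + 32*x + 16
which factors as (x + 2)^4. The eigenvalues (with algebraic multiplicities) are λ = -2 with multiplicity 4.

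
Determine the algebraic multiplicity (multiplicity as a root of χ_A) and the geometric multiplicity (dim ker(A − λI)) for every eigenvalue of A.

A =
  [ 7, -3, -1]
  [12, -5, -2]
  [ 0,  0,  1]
λ = 1: alg = 3, geom = 2

Step 1 — factor the characteristic polynomial to read off the algebraic multiplicities:
  χ_A(x) = (x - 1)^3

Step 2 — compute geometric multiplicities via the rank-nullity identity g(λ) = n − rank(A − λI):
  rank(A − (1)·I) = 1, so dim ker(A − (1)·I) = n − 1 = 2

Summary:
  λ = 1: algebraic multiplicity = 3, geometric multiplicity = 2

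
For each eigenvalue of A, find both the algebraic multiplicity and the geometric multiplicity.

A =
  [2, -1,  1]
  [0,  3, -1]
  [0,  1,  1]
λ = 2: alg = 3, geom = 2

Step 1 — factor the characteristic polynomial to read off the algebraic multiplicities:
  χ_A(x) = (x - 2)^3

Step 2 — compute geometric multiplicities via the rank-nullity identity g(λ) = n − rank(A − λI):
  rank(A − (2)·I) = 1, so dim ker(A − (2)·I) = n − 1 = 2

Summary:
  λ = 2: algebraic multiplicity = 3, geometric multiplicity = 2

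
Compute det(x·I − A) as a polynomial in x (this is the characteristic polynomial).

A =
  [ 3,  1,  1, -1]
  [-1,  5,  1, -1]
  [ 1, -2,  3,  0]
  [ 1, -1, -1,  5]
x^4 - 16*x^3 + 96*x^2 - 256*x + 256

Expanding det(x·I − A) (e.g. by cofactor expansion or by noting that A is similar to its Jordan form J, which has the same characteristic polynomial as A) gives
  χ_A(x) = x^4 - 16*x^3 + 96*x^2 - 256*x + 256
which factors as (x - 4)^4. The eigenvalues (with algebraic multiplicities) are λ = 4 with multiplicity 4.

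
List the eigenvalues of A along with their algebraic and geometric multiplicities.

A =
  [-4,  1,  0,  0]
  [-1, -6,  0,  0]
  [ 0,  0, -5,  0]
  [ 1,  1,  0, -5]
λ = -5: alg = 4, geom = 3

Step 1 — factor the characteristic polynomial to read off the algebraic multiplicities:
  χ_A(x) = (x + 5)^4

Step 2 — compute geometric multiplicities via the rank-nullity identity g(λ) = n − rank(A − λI):
  rank(A − (-5)·I) = 1, so dim ker(A − (-5)·I) = n − 1 = 3

Summary:
  λ = -5: algebraic multiplicity = 4, geometric multiplicity = 3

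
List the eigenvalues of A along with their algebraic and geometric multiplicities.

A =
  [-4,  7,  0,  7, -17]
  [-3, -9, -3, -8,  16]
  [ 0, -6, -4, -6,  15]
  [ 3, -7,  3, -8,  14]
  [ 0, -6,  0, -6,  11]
λ = -4: alg = 3, geom = 2; λ = -1: alg = 2, geom = 2

Step 1 — factor the characteristic polynomial to read off the algebraic multiplicities:
  χ_A(x) = (x + 1)^2*(x + 4)^3

Step 2 — compute geometric multiplicities via the rank-nullity identity g(λ) = n − rank(A − λI):
  rank(A − (-4)·I) = 3, so dim ker(A − (-4)·I) = n − 3 = 2
  rank(A − (-1)·I) = 3, so dim ker(A − (-1)·I) = n − 3 = 2

Summary:
  λ = -4: algebraic multiplicity = 3, geometric multiplicity = 2
  λ = -1: algebraic multiplicity = 2, geometric multiplicity = 2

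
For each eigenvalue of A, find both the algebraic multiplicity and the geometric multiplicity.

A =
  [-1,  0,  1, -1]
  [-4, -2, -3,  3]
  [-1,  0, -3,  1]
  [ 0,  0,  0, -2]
λ = -2: alg = 4, geom = 2

Step 1 — factor the characteristic polynomial to read off the algebraic multiplicities:
  χ_A(x) = (x + 2)^4

Step 2 — compute geometric multiplicities via the rank-nullity identity g(λ) = n − rank(A − λI):
  rank(A − (-2)·I) = 2, so dim ker(A − (-2)·I) = n − 2 = 2

Summary:
  λ = -2: algebraic multiplicity = 4, geometric multiplicity = 2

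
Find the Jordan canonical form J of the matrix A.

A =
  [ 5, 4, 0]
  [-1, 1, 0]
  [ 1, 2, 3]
J_2(3) ⊕ J_1(3)

The characteristic polynomial is
  det(x·I − A) = x^3 - 9*x^2 + 27*x - 27 = (x - 3)^3

Eigenvalues and multiplicities (the geometric multiplicity of λ is n − rank(A − λI), which equals the number of Jordan blocks for λ):
  λ = 3: algebraic multiplicity = 3, geometric multiplicity = 2

Determining the block sizes for each eigenvalue:
  λ = 3: 2 blocks summing to 3 forces exactly one block of size 2 and the rest size 1 → block sizes [2, 1]

Assembling the blocks gives a Jordan form
J =
  [3, 1, 0]
  [0, 3, 0]
  [0, 0, 3]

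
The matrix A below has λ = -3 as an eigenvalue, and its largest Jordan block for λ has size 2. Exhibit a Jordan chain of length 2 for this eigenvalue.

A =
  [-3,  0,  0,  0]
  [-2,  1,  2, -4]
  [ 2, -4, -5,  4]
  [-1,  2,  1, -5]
A Jordan chain for λ = -3 of length 2:
v_1 = (0, -2, 2, -1)ᵀ
v_2 = (1, 0, 0, 0)ᵀ

Let N = A − (-3)·I. We want v_2 with N^2 v_2 = 0 but N^1 v_2 ≠ 0; then v_{j-1} := N · v_j for j = 2, …, 2.

Pick v_2 = (1, 0, 0, 0)ᵀ.
Then v_1 = N · v_2 = (0, -2, 2, -1)ᵀ.

Sanity check: (A − (-3)·I) v_1 = (0, 0, 0, 0)ᵀ = 0. ✓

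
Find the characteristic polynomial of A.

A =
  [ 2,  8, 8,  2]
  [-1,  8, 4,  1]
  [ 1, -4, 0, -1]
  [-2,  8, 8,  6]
x^4 - 16*x^3 + 96*x^2 - 256*x + 256

Expanding det(x·I − A) (e.g. by cofactor expansion or by noting that A is similar to its Jordan form J, which has the same characteristic polynomial as A) gives
  χ_A(x) = x^4 - 16*x^3 + 96*x^2 - 256*x + 256
which factors as (x - 4)^4. The eigenvalues (with algebraic multiplicities) are λ = 4 with multiplicity 4.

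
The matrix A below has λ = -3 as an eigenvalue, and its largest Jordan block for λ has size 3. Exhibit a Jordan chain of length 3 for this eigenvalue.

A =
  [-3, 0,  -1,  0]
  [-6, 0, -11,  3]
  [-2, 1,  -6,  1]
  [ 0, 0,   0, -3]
A Jordan chain for λ = -3 of length 3:
v_1 = (2, 4, 0, 0)ᵀ
v_2 = (0, -6, -2, 0)ᵀ
v_3 = (1, 0, 0, 0)ᵀ

Let N = A − (-3)·I. We want v_3 with N^3 v_3 = 0 but N^2 v_3 ≠ 0; then v_{j-1} := N · v_j for j = 3, …, 2.

Pick v_3 = (1, 0, 0, 0)ᵀ.
Then v_2 = N · v_3 = (0, -6, -2, 0)ᵀ.
Then v_1 = N · v_2 = (2, 4, 0, 0)ᵀ.

Sanity check: (A − (-3)·I) v_1 = (0, 0, 0, 0)ᵀ = 0. ✓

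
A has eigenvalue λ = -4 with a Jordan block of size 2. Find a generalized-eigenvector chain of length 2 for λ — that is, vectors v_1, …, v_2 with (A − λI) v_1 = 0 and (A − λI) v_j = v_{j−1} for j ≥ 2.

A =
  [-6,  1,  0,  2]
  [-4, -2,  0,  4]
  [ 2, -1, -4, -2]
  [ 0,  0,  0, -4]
A Jordan chain for λ = -4 of length 2:
v_1 = (-2, -4, 2, 0)ᵀ
v_2 = (1, 0, 0, 0)ᵀ

Let N = A − (-4)·I. We want v_2 with N^2 v_2 = 0 but N^1 v_2 ≠ 0; then v_{j-1} := N · v_j for j = 2, …, 2.

Pick v_2 = (1, 0, 0, 0)ᵀ.
Then v_1 = N · v_2 = (-2, -4, 2, 0)ᵀ.

Sanity check: (A − (-4)·I) v_1 = (0, 0, 0, 0)ᵀ = 0. ✓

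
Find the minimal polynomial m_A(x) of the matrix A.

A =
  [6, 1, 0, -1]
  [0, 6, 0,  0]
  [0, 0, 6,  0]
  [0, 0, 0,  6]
x^2 - 12*x + 36

The characteristic polynomial is χ_A(x) = (x - 6)^4, so the eigenvalues are known. The minimal polynomial is
  m_A(x) = Π_λ (x − λ)^{k_λ}
where k_λ is the size of the *largest* Jordan block for λ (equivalently, the smallest k with (A − λI)^k v = 0 for every generalised eigenvector v of λ).

  λ = 6: largest Jordan block has size 2, contributing (x − 6)^2

So m_A(x) = (x - 6)^2 = x^2 - 12*x + 36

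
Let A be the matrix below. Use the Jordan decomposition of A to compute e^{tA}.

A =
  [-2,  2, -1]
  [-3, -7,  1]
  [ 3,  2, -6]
e^{tA} =
  [3*t*exp(-5*t) + exp(-5*t), 2*t*exp(-5*t), -t*exp(-5*t)]
  [-3*t*exp(-5*t), -2*t*exp(-5*t) + exp(-5*t), t*exp(-5*t)]
  [3*t*exp(-5*t), 2*t*exp(-5*t), -t*exp(-5*t) + exp(-5*t)]

Strategy: write A = P · J · P⁻¹ where J is a Jordan canonical form, so e^{tA} = P · e^{tJ} · P⁻¹, and e^{tJ} can be computed block-by-block.

A has Jordan form
J =
  [-5,  1,  0]
  [ 0, -5,  0]
  [ 0,  0, -5]
(up to reordering of blocks).

Per-block formulas:
  For a 2×2 Jordan block J_2(-5): exp(t · J_2(-5)) = e^(-5t)·(I + t·N), where N is the 2×2 nilpotent shift.
  For a 1×1 block at λ = -5: exp(t · [-5]) = [e^(-5t)].

After assembling e^{tJ} and conjugating by P, we get:

e^{tA} =
  [3*t*exp(-5*t) + exp(-5*t), 2*t*exp(-5*t), -t*exp(-5*t)]
  [-3*t*exp(-5*t), -2*t*exp(-5*t) + exp(-5*t), t*exp(-5*t)]
  [3*t*exp(-5*t), 2*t*exp(-5*t), -t*exp(-5*t) + exp(-5*t)]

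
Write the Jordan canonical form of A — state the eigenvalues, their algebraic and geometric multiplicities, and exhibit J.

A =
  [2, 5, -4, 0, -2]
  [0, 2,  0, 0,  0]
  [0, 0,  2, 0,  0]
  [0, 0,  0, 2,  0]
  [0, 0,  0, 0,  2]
J_2(2) ⊕ J_1(2) ⊕ J_1(2) ⊕ J_1(2)

The characteristic polynomial is
  det(x·I − A) = x^5 - 10*x^4 + 40*x^3 - 80*x^2 + 80*x - 32 = (x - 2)^5

Eigenvalues and multiplicities (the geometric multiplicity of λ is n − rank(A − λI), which equals the number of Jordan blocks for λ):
  λ = 2: algebraic multiplicity = 5, geometric multiplicity = 4

Determining the block sizes for each eigenvalue:
  λ = 2: 4 blocks summing to 5 forces exactly one block of size 2 and the rest size 1 → block sizes [2, 1, 1, 1]

Assembling the blocks gives a Jordan form
J =
  [2, 1, 0, 0, 0]
  [0, 2, 0, 0, 0]
  [0, 0, 2, 0, 0]
  [0, 0, 0, 2, 0]
  [0, 0, 0, 0, 2]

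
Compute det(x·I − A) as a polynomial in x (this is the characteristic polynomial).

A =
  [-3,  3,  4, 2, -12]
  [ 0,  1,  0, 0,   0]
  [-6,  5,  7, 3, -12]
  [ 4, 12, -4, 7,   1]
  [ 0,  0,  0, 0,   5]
x^5 - 17*x^4 + 106*x^3 - 290*x^2 + 325*x - 125

Expanding det(x·I − A) (e.g. by cofactor expansion or by noting that A is similar to its Jordan form J, which has the same characteristic polynomial as A) gives
  χ_A(x) = x^5 - 17*x^4 + 106*x^3 - 290*x^2 + 325*x - 125
which factors as (x - 5)^3*(x - 1)^2. The eigenvalues (with algebraic multiplicities) are λ = 1 with multiplicity 2, λ = 5 with multiplicity 3.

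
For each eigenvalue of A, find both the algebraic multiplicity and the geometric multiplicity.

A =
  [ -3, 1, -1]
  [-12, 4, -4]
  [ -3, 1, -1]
λ = 0: alg = 3, geom = 2

Step 1 — factor the characteristic polynomial to read off the algebraic multiplicities:
  χ_A(x) = x^3

Step 2 — compute geometric multiplicities via the rank-nullity identity g(λ) = n − rank(A − λI):
  rank(A − (0)·I) = 1, so dim ker(A − (0)·I) = n − 1 = 2

Summary:
  λ = 0: algebraic multiplicity = 3, geometric multiplicity = 2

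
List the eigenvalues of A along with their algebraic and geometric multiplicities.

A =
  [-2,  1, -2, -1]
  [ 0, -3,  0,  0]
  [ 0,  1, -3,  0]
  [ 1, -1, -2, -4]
λ = -3: alg = 4, geom = 2

Step 1 — factor the characteristic polynomial to read off the algebraic multiplicities:
  χ_A(x) = (x + 3)^4

Step 2 — compute geometric multiplicities via the rank-nullity identity g(λ) = n − rank(A − λI):
  rank(A − (-3)·I) = 2, so dim ker(A − (-3)·I) = n − 2 = 2

Summary:
  λ = -3: algebraic multiplicity = 4, geometric multiplicity = 2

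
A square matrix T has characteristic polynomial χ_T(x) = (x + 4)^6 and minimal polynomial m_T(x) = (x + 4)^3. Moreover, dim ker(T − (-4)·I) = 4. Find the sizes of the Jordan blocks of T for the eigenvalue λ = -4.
Block sizes for λ = -4: [3, 1, 1, 1]

Step 1 — from the characteristic polynomial, algebraic multiplicity of λ = -4 is 6. From dim ker(T − (-4)·I) = 4, there are exactly 4 Jordan blocks for λ = -4.
Step 2 — from the minimal polynomial, the factor (x + 4)^3 tells us the largest block for λ = -4 has size 3.
Step 3 — with total size 6, 4 blocks, and largest block 3, the block sizes (in nonincreasing order) are [3, 1, 1, 1].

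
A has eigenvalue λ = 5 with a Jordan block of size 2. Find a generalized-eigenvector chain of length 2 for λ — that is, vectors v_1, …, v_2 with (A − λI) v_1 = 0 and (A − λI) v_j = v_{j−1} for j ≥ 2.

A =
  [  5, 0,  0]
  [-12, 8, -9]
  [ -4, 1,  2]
A Jordan chain for λ = 5 of length 2:
v_1 = (0, -12, -4)ᵀ
v_2 = (1, 0, 0)ᵀ

Let N = A − (5)·I. We want v_2 with N^2 v_2 = 0 but N^1 v_2 ≠ 0; then v_{j-1} := N · v_j for j = 2, …, 2.

Pick v_2 = (1, 0, 0)ᵀ.
Then v_1 = N · v_2 = (0, -12, -4)ᵀ.

Sanity check: (A − (5)·I) v_1 = (0, 0, 0)ᵀ = 0. ✓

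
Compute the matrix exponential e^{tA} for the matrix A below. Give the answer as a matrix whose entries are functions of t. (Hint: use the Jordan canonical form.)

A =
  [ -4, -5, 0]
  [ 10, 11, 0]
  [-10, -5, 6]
e^{tA} =
  [-exp(6*t) + 2*exp(t), -exp(6*t) + exp(t), 0]
  [2*exp(6*t) - 2*exp(t), 2*exp(6*t) - exp(t), 0]
  [-2*exp(6*t) + 2*exp(t), -exp(6*t) + exp(t), exp(6*t)]

Strategy: write A = P · J · P⁻¹ where J is a Jordan canonical form, so e^{tA} = P · e^{tJ} · P⁻¹, and e^{tJ} can be computed block-by-block.

A has Jordan form
J =
  [1, 0, 0]
  [0, 6, 0]
  [0, 0, 6]
(up to reordering of blocks).

Per-block formulas:
  For a 1×1 block at λ = 6: exp(t · [6]) = [e^(6t)].
  For a 1×1 block at λ = 1: exp(t · [1]) = [e^(1t)].

After assembling e^{tJ} and conjugating by P, we get:

e^{tA} =
  [-exp(6*t) + 2*exp(t), -exp(6*t) + exp(t), 0]
  [2*exp(6*t) - 2*exp(t), 2*exp(6*t) - exp(t), 0]
  [-2*exp(6*t) + 2*exp(t), -exp(6*t) + exp(t), exp(6*t)]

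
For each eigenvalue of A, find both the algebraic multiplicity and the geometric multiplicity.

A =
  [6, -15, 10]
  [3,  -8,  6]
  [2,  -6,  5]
λ = 1: alg = 3, geom = 2

Step 1 — factor the characteristic polynomial to read off the algebraic multiplicities:
  χ_A(x) = (x - 1)^3

Step 2 — compute geometric multiplicities via the rank-nullity identity g(λ) = n − rank(A − λI):
  rank(A − (1)·I) = 1, so dim ker(A − (1)·I) = n − 1 = 2

Summary:
  λ = 1: algebraic multiplicity = 3, geometric multiplicity = 2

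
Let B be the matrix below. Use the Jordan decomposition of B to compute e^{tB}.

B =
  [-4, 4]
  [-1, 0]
e^{tB} =
  [-2*t*exp(-2*t) + exp(-2*t), 4*t*exp(-2*t)]
  [-t*exp(-2*t), 2*t*exp(-2*t) + exp(-2*t)]

Strategy: write B = P · J · P⁻¹ where J is a Jordan canonical form, so e^{tB} = P · e^{tJ} · P⁻¹, and e^{tJ} can be computed block-by-block.

B has Jordan form
J =
  [-2,  1]
  [ 0, -2]
(up to reordering of blocks).

Per-block formulas:
  For a 2×2 Jordan block J_2(-2): exp(t · J_2(-2)) = e^(-2t)·(I + t·N), where N is the 2×2 nilpotent shift.

After assembling e^{tJ} and conjugating by P, we get:

e^{tB} =
  [-2*t*exp(-2*t) + exp(-2*t), 4*t*exp(-2*t)]
  [-t*exp(-2*t), 2*t*exp(-2*t) + exp(-2*t)]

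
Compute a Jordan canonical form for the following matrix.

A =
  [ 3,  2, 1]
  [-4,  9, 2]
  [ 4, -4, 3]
J_2(5) ⊕ J_1(5)

The characteristic polynomial is
  det(x·I − A) = x^3 - 15*x^2 + 75*x - 125 = (x - 5)^3

Eigenvalues and multiplicities (the geometric multiplicity of λ is n − rank(A − λI), which equals the number of Jordan blocks for λ):
  λ = 5: algebraic multiplicity = 3, geometric multiplicity = 2

Determining the block sizes for each eigenvalue:
  λ = 5: 2 blocks summing to 3 forces exactly one block of size 2 and the rest size 1 → block sizes [2, 1]

Assembling the blocks gives a Jordan form
J =
  [5, 1, 0]
  [0, 5, 0]
  [0, 0, 5]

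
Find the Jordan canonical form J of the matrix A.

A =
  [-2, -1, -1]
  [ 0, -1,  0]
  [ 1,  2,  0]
J_3(-1)

The characteristic polynomial is
  det(x·I − A) = x^3 + 3*x^2 + 3*x + 1 = (x + 1)^3

Eigenvalues and multiplicities (the geometric multiplicity of λ is n − rank(A − λI), which equals the number of Jordan blocks for λ):
  λ = -1: algebraic multiplicity = 3, geometric multiplicity = 1

Determining the block sizes for each eigenvalue:
  λ = -1: one block (gm = 1), so the single block has size am = 3 → block sizes [3]

Assembling the blocks gives a Jordan form
J =
  [-1,  1,  0]
  [ 0, -1,  1]
  [ 0,  0, -1]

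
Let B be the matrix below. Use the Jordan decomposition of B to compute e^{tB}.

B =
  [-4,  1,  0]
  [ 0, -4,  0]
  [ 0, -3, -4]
e^{tB} =
  [exp(-4*t), t*exp(-4*t), 0]
  [0, exp(-4*t), 0]
  [0, -3*t*exp(-4*t), exp(-4*t)]

Strategy: write B = P · J · P⁻¹ where J is a Jordan canonical form, so e^{tB} = P · e^{tJ} · P⁻¹, and e^{tJ} can be computed block-by-block.

B has Jordan form
J =
  [-4,  1,  0]
  [ 0, -4,  0]
  [ 0,  0, -4]
(up to reordering of blocks).

Per-block formulas:
  For a 2×2 Jordan block J_2(-4): exp(t · J_2(-4)) = e^(-4t)·(I + t·N), where N is the 2×2 nilpotent shift.
  For a 1×1 block at λ = -4: exp(t · [-4]) = [e^(-4t)].

After assembling e^{tJ} and conjugating by P, we get:

e^{tB} =
  [exp(-4*t), t*exp(-4*t), 0]
  [0, exp(-4*t), 0]
  [0, -3*t*exp(-4*t), exp(-4*t)]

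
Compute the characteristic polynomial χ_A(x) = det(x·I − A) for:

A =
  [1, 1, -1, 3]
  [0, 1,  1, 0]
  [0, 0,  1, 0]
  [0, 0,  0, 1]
x^4 - 4*x^3 + 6*x^2 - 4*x + 1

Expanding det(x·I − A) (e.g. by cofactor expansion or by noting that A is similar to its Jordan form J, which has the same characteristic polynomial as A) gives
  χ_A(x) = x^4 - 4*x^3 + 6*x^2 - 4*x + 1
which factors as (x - 1)^4. The eigenvalues (with algebraic multiplicities) are λ = 1 with multiplicity 4.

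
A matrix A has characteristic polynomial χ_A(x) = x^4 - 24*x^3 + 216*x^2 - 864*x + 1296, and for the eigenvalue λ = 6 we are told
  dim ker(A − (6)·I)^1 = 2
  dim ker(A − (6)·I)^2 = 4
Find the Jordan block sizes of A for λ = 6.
Block sizes for λ = 6: [2, 2]

From the dimensions of kernels of powers, the number of Jordan blocks of size at least j is d_j − d_{j−1} where d_j = dim ker(N^j) (with d_0 = 0). Computing the differences gives [2, 2].
The number of blocks of size exactly k is (#blocks of size ≥ k) − (#blocks of size ≥ k + 1), so the partition is: 2 block(s) of size 2.
In nonincreasing order the block sizes are [2, 2].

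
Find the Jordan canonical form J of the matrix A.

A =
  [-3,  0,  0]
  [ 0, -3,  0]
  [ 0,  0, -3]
J_1(-3) ⊕ J_1(-3) ⊕ J_1(-3)

The characteristic polynomial is
  det(x·I − A) = x^3 + 9*x^2 + 27*x + 27 = (x + 3)^3

Eigenvalues and multiplicities (the geometric multiplicity of λ is n − rank(A − λI), which equals the number of Jordan blocks for λ):
  λ = -3: algebraic multiplicity = 3, geometric multiplicity = 3

Determining the block sizes for each eigenvalue:
  λ = -3: gm = am = 3, so every block has size 1 → block sizes [1, 1, 1]

Assembling the blocks gives a Jordan form
J =
  [-3,  0,  0]
  [ 0, -3,  0]
  [ 0,  0, -3]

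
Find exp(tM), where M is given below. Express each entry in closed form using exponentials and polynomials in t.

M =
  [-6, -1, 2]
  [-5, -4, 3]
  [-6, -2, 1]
e^{tM} =
  [t^2*exp(-3*t) - 3*t*exp(-3*t) + exp(-3*t), -t*exp(-3*t), -t^2*exp(-3*t)/2 + 2*t*exp(-3*t)]
  [t^2*exp(-3*t) - 5*t*exp(-3*t), -t*exp(-3*t) + exp(-3*t), -t^2*exp(-3*t)/2 + 3*t*exp(-3*t)]
  [2*t^2*exp(-3*t) - 6*t*exp(-3*t), -2*t*exp(-3*t), -t^2*exp(-3*t) + 4*t*exp(-3*t) + exp(-3*t)]

Strategy: write M = P · J · P⁻¹ where J is a Jordan canonical form, so e^{tM} = P · e^{tJ} · P⁻¹, and e^{tJ} can be computed block-by-block.

M has Jordan form
J =
  [-3,  1,  0]
  [ 0, -3,  1]
  [ 0,  0, -3]
(up to reordering of blocks).

Per-block formulas:
  For a 3×3 Jordan block J_3(-3): exp(t · J_3(-3)) = e^(-3t)·(I + t·N + (t^2/2)·N^2), where N is the 3×3 nilpotent shift.

After assembling e^{tJ} and conjugating by P, we get:

e^{tM} =
  [t^2*exp(-3*t) - 3*t*exp(-3*t) + exp(-3*t), -t*exp(-3*t), -t^2*exp(-3*t)/2 + 2*t*exp(-3*t)]
  [t^2*exp(-3*t) - 5*t*exp(-3*t), -t*exp(-3*t) + exp(-3*t), -t^2*exp(-3*t)/2 + 3*t*exp(-3*t)]
  [2*t^2*exp(-3*t) - 6*t*exp(-3*t), -2*t*exp(-3*t), -t^2*exp(-3*t) + 4*t*exp(-3*t) + exp(-3*t)]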